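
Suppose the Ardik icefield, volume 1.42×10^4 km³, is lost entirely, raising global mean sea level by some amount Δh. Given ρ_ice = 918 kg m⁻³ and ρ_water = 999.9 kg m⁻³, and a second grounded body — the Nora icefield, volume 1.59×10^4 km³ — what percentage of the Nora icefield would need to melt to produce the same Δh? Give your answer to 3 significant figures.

≈ 89.3 %

Equal sea-level rise means equal mass of meltwater, i.e. equal mass of ice lost.
Ice mass of Ardik: 1.304×10^16 kg; ice mass of Nora: 1.460×10^16 kg.
Fraction required = 1.304×10^16 / 1.460×10^16 = 0.893 → 89.3 %.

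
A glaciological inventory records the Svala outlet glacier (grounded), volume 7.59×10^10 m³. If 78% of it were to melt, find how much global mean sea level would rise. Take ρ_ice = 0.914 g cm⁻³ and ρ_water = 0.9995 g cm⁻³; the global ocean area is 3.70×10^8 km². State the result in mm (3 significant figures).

≈ 0.146 mm

Svala: 0.78 × 7.59×10^10 m³ × (914/999.5) = 5.414×10^10 m³ of water.
Spread over 3.70×10^14 m² of ocean, Δh = 5.414×10^10 / 3.70×10^14 = 1.46×10^-4 m = 0.146 mm.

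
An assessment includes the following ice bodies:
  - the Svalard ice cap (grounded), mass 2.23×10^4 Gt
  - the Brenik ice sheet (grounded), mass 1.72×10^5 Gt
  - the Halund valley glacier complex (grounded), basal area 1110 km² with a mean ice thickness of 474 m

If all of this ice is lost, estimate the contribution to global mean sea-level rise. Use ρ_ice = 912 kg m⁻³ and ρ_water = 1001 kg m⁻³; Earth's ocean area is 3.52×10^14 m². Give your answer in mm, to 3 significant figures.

Svalard: 2.23×10^4 Gt = 2.230×10^16 kg; dividing by ρ_w = 1001 kg m⁻³ gives 2.228×10^13 m³ of water.
Brenik: 1.72×10^5 Gt = 1.720×10^17 kg; dividing by ρ_w = 1001 kg m⁻³ gives 1.718×10^14 m³ of water.
Halund: ice volume = 1110 km² × 474 m = 526.1 km³; 526.1 × (912/1001) = 479.4 km³ of water.
Total added water ≈ 1.946×10^14 m³ over 3.52×10^14 m² → Δh = 0.553 m = 553 mm.

≈ 553 mm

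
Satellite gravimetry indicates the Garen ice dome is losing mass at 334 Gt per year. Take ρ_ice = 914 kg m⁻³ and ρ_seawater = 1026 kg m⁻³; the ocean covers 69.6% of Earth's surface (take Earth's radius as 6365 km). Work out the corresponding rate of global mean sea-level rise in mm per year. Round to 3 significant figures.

≈ 0.919 mm/yr

ρ_w = 1026 kg m⁻³. Annual water volume added = 334 Gt / ρ_w = 3.340×10^14 kg / 1026 kg m⁻³ = 3.255×10^11 m³.
Δh per year = 3.255×10^11 / 3.54×10^14 = 9.19×10^-4 m = 0.919 mm.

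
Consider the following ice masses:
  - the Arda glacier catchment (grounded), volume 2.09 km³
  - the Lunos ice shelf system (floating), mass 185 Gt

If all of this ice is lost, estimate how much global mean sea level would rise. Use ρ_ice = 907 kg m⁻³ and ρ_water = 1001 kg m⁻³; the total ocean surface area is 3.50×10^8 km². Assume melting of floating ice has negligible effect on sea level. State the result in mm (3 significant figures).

≈ 5.41×10^-3 mm

Arda: 2.09 km³ × (907/1001) = 1.894 km³ of water.
The Lunos ice shelf system is floating and already displaces its own weight of water, so its melt adds essentially nothing to sea level.
Total added water ≈ 1.894×10^9 m³ over 3.50×10^14 m² → Δh = 5.41×10^-6 m = 5.41×10^-3 mm.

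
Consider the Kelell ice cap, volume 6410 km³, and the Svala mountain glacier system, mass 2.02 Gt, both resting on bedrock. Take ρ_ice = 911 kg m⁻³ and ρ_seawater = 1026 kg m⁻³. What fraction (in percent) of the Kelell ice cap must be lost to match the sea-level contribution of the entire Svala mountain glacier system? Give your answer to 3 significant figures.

Equal sea-level rise means equal mass of meltwater, i.e. equal mass of ice lost.
Ice mass of Svala: 2.020×10^12 kg; ice mass of Kelell: 5.840×10^15 kg.
Fraction required = 2.020×10^12 / 5.840×10^15 = 3.46×10^-4 → 0.0346 %.

≈ 0.0346 %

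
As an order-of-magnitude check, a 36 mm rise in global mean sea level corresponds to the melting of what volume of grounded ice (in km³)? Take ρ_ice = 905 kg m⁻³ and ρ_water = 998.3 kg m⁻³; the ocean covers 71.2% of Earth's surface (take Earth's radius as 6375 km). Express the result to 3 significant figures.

Required water volume = Δh × A = 0.036 m × 3.64×10^14 m² = 1.309×10^13 m³ = 1.309×10^4 km³.
Ice volume = water volume × ρ_w/ρ_ice = 1.309×10^4 × 998.3/905 = 1.44×10^4 km³.

≈ 1.44×10^4 km³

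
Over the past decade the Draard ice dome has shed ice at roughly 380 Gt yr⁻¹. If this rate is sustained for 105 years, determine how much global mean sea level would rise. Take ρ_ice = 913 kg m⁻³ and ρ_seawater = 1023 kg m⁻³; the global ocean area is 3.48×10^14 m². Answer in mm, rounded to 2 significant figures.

≈ 110 mm

Total mass lost = 380 Gt/yr × 105 yr = 3.990×10^4 Gt = 3.990×10^16 kg.
ρ_w = 1023 kg m⁻³, so water volume = 3.990×10^16 / 1023 = 3.900×10^13 m³.
Δh = 3.900×10^13 / 3.48×10^14 = 0.112 m = 110 mm.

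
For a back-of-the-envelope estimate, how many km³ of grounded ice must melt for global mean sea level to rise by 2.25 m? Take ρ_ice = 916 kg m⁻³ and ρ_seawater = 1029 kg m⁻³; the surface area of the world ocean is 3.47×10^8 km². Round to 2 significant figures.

≈ 8.8×10^5 km³

Required water volume = Δh × A = 2.25 m × 3.47×10^14 m² = 7.808×10^14 m³ = 7.808×10^5 km³.
Ice volume = water volume × ρ_w/ρ_ice = 7.808×10^5 × 1029/916 = 8.8×10^5 km³.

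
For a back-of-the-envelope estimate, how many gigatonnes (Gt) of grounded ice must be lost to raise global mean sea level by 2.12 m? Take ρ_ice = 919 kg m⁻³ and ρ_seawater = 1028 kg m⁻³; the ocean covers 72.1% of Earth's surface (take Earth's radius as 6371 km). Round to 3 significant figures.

≈ 8.01×10^5 Gt

Required water volume = Δh × A = 2.12 m × 3.68×10^14 m² = 7.796×10^14 m³.
ρ_w = 1028 kg m⁻³, so the mass of water = 7.796×10^14 m³ × 1028 kg m⁻³ = 8.015×10^17 kg = 8.01×10^5 Gt (and the same mass of ice, by conservation).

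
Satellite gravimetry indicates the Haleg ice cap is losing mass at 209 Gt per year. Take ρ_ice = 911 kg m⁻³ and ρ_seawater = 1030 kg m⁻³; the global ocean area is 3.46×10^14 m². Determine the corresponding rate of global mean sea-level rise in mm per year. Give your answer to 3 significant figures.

ρ_w = 1030 kg m⁻³. Annual water volume added = 209 Gt / ρ_w = 2.090×10^14 kg / 1030 kg m⁻³ = 2.029×10^11 m³.
Δh per year = 2.029×10^11 / 3.46×10^14 = 5.86×10^-4 m = 0.586 mm.

≈ 0.586 mm/yr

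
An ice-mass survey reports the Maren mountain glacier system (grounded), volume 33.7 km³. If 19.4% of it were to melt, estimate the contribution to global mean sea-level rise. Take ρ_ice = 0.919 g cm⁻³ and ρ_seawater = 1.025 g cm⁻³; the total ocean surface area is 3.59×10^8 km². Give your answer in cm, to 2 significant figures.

≈ 1.6×10^-3 cm

Maren: 0.194 × 33.7 km³ × (919/1025) = 5.862 km³ of water.
Spread over 3.59×10^14 m² of ocean, Δh = 5.862×10^9 / 3.59×10^14 = 1.63×10^-5 m = 1.6×10^-3 cm.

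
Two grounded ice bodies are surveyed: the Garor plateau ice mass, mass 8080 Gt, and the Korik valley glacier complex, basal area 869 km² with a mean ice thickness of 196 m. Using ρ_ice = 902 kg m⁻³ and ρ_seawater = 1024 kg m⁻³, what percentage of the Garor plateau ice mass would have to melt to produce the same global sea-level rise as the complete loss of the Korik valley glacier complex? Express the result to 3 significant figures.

Equal sea-level rise means equal mass of meltwater, i.e. equal mass of ice lost.
Ice mass of Korik: 1.536×10^14 kg; ice mass of Garor: 8.080×10^15 kg.
Fraction required = 1.536×10^14 / 8.080×10^15 = 0.0190 → 1.90 %.

≈ 1.90 %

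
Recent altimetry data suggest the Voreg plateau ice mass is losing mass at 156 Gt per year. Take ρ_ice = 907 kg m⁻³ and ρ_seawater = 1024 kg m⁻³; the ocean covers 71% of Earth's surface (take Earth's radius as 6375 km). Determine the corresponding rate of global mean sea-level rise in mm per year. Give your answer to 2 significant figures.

ρ_w = 1024 kg m⁻³. Annual water volume added = 156 Gt / ρ_w = 1.560×10^14 kg / 1024 kg m⁻³ = 1.523×10^11 m³.
Δh per year = 1.523×10^11 / 3.63×10^14 = 4.20×10^-4 m = 0.42 mm.

≈ 0.42 mm/yr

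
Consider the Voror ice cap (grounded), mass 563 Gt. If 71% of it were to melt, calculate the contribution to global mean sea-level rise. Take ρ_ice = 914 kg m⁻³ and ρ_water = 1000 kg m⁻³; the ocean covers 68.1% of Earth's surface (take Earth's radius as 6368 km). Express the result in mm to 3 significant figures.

Voror: 0.71 × 563 Gt = 3.997×10^14 kg; dividing by ρ_w = 1000 kg m⁻³ gives 3.997×10^11 m³ of water.
Spread over 3.47×10^14 m² of ocean, Δh = 3.997×10^11 / 3.47×10^14 = 1.15×10^-3 m = 1.15 mm.

≈ 1.15 mm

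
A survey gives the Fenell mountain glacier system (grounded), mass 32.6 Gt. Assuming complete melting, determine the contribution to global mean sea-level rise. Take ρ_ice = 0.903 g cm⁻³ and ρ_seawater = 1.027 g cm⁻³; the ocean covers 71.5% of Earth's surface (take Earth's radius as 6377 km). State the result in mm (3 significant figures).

≈ 0.0869 mm

Fenell: 32.6 Gt = 3.260×10^13 kg; dividing by ρ_w = 1.027 g cm⁻³ = 1027 kg m⁻³ gives 3.174×10^10 m³ of water.
Spread over 3.65×10^14 m² of ocean, Δh = 3.174×10^10 / 3.65×10^14 = 8.69×10^-5 m = 0.0869 mm.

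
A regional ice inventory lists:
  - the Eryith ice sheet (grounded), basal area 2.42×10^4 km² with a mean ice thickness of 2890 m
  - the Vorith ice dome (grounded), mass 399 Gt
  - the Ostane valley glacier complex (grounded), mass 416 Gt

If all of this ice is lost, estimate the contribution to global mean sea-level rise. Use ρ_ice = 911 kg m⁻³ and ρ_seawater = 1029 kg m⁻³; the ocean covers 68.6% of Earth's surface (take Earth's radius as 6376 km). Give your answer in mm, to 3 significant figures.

Eryith: ice volume = 2.42×10^4 km² × 2890 m = 6.994×10^4 km³; 6.994×10^4 × (911/1029) = 6.192×10^4 km³ of water.
Vorith: 399 Gt = 3.990×10^14 kg; dividing by ρ_w = 1029 kg m⁻³ gives 3.878×10^11 m³ of water.
Ostane: 416 Gt = 4.160×10^14 kg; dividing by ρ_w = 1029 kg m⁻³ gives 4.043×10^11 m³ of water.
Total added water ≈ 6.271×10^13 m³ over 3.50×10^14 m² → Δh = 0.179 m = 179 mm.

≈ 179 mm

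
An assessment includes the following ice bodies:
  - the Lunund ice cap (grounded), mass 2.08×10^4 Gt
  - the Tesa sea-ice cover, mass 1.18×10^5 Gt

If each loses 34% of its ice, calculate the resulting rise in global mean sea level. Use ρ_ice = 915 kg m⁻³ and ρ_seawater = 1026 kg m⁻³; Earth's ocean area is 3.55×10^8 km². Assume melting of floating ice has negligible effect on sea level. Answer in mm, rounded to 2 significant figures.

≈ 19 mm

Lunund: 0.34 × 2.08×10^4 Gt = 7.072×10^15 kg; dividing by ρ_w = 1026 kg m⁻³ gives 6.893×10^12 m³ of water.
The Tesa sea-ice cover is floating and already displaces its own weight of water, so its melt adds essentially nothing to sea level.
Total added water ≈ 6.893×10^12 m³ over 3.55×10^14 m² → Δh = 0.0194 m = 19 mm.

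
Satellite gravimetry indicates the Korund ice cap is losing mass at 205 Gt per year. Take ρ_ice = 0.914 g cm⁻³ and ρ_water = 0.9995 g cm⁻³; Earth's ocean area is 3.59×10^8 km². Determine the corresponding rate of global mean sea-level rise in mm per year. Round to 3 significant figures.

ρ_w = 0.9995 g cm⁻³ = 999.5 kg m⁻³. Annual water volume added = 205 Gt / ρ_w = 2.050×10^14 kg / 999.5 kg m⁻³ = 2.051×10^11 m³.
Δh per year = 2.051×10^11 / 3.59×10^14 = 5.71×10^-4 m = 0.571 mm.

≈ 0.571 mm/yr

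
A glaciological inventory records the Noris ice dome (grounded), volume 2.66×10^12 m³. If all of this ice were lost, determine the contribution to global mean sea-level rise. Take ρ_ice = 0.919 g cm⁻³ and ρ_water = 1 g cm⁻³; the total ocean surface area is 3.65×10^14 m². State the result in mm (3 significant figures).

≈ 6.70 mm

Noris: 2.66×10^12 m³ × (919/1000) = 2.445×10^12 m³ of water.
Spread over 3.65×10^14 m² of ocean, Δh = 2.445×10^12 / 3.65×10^14 = 6.70×10^-3 m = 6.70 mm.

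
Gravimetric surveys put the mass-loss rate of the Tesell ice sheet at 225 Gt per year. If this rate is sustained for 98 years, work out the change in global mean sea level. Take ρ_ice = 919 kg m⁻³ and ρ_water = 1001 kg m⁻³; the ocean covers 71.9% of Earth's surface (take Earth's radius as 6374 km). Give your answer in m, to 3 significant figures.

Total mass lost = 225 Gt/yr × 98 yr = 2.205×10^4 Gt = 2.205×10^16 kg.
ρ_w = 1001 kg m⁻³, so water volume = 2.205×10^16 / 1001 = 2.203×10^13 m³.
Δh = 2.203×10^13 / 3.67×10^14 = 0.0600 m.

≈ 0.0600 m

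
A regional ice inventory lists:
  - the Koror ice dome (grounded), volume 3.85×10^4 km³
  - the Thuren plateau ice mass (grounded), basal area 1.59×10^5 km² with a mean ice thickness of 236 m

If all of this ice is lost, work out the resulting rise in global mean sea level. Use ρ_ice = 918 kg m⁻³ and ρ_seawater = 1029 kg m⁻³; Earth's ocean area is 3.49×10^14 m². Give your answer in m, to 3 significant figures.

≈ 0.194 m

Koror: 3.85×10^4 km³ × (918/1029) = 3.435×10^4 km³ of water.
Thuren: ice volume = 1.59×10^5 km² × 236 m = 3.752×10^4 km³; 3.752×10^4 × (918/1029) = 3.348×10^4 km³ of water.
Total added water ≈ 6.782×10^13 m³ over 3.49×10^14 m² → Δh = 0.194 m.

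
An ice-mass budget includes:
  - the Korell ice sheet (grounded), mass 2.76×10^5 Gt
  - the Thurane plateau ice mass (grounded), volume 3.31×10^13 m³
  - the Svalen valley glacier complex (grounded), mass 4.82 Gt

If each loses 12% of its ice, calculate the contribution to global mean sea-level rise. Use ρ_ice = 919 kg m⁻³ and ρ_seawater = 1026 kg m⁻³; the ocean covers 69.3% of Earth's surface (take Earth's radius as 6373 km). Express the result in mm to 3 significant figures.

Korell: 0.12 × 2.76×10^5 Gt = 3.312×10^16 kg; dividing by ρ_w = 1026 kg m⁻³ gives 3.228×10^13 m³ of water.
Thurane: 0.12 × 3.31×10^13 m³ × (919/1026) = 3.558×10^12 m³ of water.
Svalen: 0.12 × 4.82 Gt = 5.784×10^11 kg; dividing by ρ_w = 1026 kg m⁻³ gives 5.637×10^8 m³ of water.
Total added water ≈ 3.584×10^13 m³ over 3.54×10^14 m² → Δh = 0.101 m = 101 mm.

≈ 101 mm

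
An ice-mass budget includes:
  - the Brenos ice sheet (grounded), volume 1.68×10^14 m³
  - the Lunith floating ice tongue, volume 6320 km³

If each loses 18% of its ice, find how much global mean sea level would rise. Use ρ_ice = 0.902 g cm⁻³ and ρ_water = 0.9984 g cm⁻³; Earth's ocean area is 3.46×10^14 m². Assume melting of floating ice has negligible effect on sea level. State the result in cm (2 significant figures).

≈ 7.9 cm

Brenos: 0.18 × 1.68×10^14 m³ × (902/998.4) = 2.732×10^13 m³ of water.
The Lunith floating ice tongue is floating and already displaces its own weight of water, so its melt adds essentially nothing to sea level.
Total added water ≈ 2.732×10^13 m³ over 3.46×10^14 m² → Δh = 0.0790 m = 7.9 cm.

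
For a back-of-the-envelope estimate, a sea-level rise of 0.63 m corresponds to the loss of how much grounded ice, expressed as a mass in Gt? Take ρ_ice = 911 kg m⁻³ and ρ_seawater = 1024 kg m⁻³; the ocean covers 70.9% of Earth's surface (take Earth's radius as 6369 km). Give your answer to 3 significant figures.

≈ 2.33×10^5 Gt

Required water volume = Δh × A = 0.63 m × 3.61×10^14 m² = 2.277×10^14 m³.
ρ_w = 1024 kg m⁻³, so the mass of water = 2.277×10^14 m³ × 1024 kg m⁻³ = 2.332×10^17 kg = 2.33×10^5 Gt (and the same mass of ice, by conservation).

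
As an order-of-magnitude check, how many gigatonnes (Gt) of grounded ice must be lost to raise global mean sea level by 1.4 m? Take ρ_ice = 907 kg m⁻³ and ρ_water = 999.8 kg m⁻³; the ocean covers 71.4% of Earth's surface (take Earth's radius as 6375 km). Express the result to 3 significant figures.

Required water volume = Δh × A = 1.4 m × 3.65×10^14 m² = 5.105×10^14 m³.
ρ_w = 999.8 kg m⁻³, so the mass of water = 5.105×10^14 m³ × 999.8 kg m⁻³ = 5.104×10^17 kg = 5.10×10^5 Gt (and the same mass of ice, by conservation).

≈ 5.10×10^5 Gt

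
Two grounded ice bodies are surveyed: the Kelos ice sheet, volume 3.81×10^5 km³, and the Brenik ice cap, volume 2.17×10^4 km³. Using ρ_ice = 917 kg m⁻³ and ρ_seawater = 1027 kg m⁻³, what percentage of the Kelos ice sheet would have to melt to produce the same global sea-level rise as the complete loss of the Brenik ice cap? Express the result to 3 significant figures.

Equal sea-level rise means equal mass of meltwater, i.e. equal mass of ice lost.
Ice mass of Brenik: 1.990×10^16 kg; ice mass of Kelos: 3.494×10^17 kg.
Fraction required = 1.990×10^16 / 3.494×10^17 = 0.0570 → 5.70 %.

≈ 5.70 %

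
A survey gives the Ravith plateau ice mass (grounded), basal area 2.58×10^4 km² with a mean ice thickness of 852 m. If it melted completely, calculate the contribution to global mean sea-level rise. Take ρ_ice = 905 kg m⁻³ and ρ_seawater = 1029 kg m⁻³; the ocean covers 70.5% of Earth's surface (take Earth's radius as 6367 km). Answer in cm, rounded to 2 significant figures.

≈ 5.4 cm

Ravith: ice volume = 2.58×10^4 km² × 852 m = 2.198×10^4 km³; 2.198×10^4 × (905/1029) = 1.933×10^4 km³ of water.
Spread over 3.59×10^14 m² of ocean, Δh = 1.933×10^13 / 3.59×10^14 = 0.0538 m = 5.4 cm.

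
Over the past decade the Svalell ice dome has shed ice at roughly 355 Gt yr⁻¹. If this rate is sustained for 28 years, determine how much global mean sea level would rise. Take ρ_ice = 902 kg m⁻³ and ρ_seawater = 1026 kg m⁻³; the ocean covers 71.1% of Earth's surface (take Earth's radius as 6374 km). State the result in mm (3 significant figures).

≈ 26.7 mm

Total mass lost = 355 Gt/yr × 28 yr = 9940 Gt = 9.940×10^15 kg.
ρ_w = 1026 kg m⁻³, so water volume = 9.940×10^15 / 1026 = 9.688×10^12 m³.
Δh = 9.688×10^12 / 3.63×10^14 = 0.0267 m = 26.7 mm.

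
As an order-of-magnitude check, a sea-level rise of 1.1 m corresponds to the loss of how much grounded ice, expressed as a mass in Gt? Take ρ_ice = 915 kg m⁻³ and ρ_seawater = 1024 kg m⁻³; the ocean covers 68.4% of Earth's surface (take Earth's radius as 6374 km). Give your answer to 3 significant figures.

≈ 3.93×10^5 Gt

Required water volume = Δh × A = 1.1 m × 3.49×10^14 m² = 3.841×10^14 m³.
ρ_w = 1024 kg m⁻³, so the mass of water = 3.841×10^14 m³ × 1024 kg m⁻³ = 3.934×10^17 kg = 3.93×10^5 Gt (and the same mass of ice, by conservation).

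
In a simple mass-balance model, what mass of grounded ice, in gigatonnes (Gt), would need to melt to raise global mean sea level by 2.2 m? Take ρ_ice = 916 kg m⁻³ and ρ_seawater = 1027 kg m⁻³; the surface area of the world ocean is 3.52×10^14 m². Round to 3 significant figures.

Required water volume = Δh × A = 2.2 m × 3.52×10^14 m² = 7.744×10^14 m³.
ρ_w = 1027 kg m⁻³, so the mass of water = 7.744×10^14 m³ × 1027 kg m⁻³ = 7.953×10^17 kg = 7.95×10^5 Gt (and the same mass of ice, by conservation).

≈ 7.95×10^5 Gt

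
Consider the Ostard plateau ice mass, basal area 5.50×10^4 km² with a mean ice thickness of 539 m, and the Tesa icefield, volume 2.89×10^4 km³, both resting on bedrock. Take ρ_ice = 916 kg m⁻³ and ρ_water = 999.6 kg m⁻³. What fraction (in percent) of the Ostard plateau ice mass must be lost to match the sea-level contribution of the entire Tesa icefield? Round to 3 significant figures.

≈ 97.5 %

Equal sea-level rise means equal mass of meltwater, i.e. equal mass of ice lost.
Ice mass of Tesa: 2.647×10^16 kg; ice mass of Ostard: 2.715×10^16 kg.
Fraction required = 2.647×10^16 / 2.715×10^16 = 0.975 → 97.5 %.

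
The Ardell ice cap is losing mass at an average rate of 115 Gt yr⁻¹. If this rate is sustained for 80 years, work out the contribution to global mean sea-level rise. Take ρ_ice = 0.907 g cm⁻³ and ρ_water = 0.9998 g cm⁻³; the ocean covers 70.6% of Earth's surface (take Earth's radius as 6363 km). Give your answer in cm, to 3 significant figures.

Total mass lost = 115 Gt/yr × 80 yr = 9200 Gt = 9.200×10^15 kg.
ρ_w = 0.9998 g cm⁻³ = 999.8 kg m⁻³, so water volume = 9.200×10^15 / 999.8 = 9.202×10^12 m³.
Δh = 9.202×10^12 / 3.59×10^14 = 0.0256 m = 2.56 cm.

≈ 2.56 cm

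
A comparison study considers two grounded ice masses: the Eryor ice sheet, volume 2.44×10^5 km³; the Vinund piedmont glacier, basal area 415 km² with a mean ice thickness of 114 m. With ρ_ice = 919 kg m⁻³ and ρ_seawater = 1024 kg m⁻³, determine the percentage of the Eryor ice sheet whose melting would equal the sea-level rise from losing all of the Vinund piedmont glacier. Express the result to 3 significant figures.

Equal sea-level rise means equal mass of meltwater, i.e. equal mass of ice lost.
Ice mass of Vinund: 4.348×10^13 kg; ice mass of Eryor: 2.242×10^17 kg.
Fraction required = 4.348×10^13 / 2.242×10^17 = 1.94×10^-4 → 0.0194 %.

≈ 0.0194 %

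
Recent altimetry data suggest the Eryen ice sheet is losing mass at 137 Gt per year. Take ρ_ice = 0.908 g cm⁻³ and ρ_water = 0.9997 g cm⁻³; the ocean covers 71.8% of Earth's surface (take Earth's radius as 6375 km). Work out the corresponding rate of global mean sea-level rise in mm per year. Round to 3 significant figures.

≈ 0.374 mm/yr

ρ_w = 0.9997 g cm⁻³ = 999.7 kg m⁻³. Annual water volume added = 137 Gt / ρ_w = 1.370×10^14 kg / 999.7 kg m⁻³ = 1.370×10^11 m³.
Δh per year = 1.370×10^11 / 3.67×10^14 = 3.74×10^-4 m = 0.374 mm.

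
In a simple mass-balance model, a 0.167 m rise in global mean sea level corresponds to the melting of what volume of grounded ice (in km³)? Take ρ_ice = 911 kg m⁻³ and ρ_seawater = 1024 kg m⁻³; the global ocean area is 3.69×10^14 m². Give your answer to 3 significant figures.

≈ 6.93×10^4 km³

Required water volume = Δh × A = 0.167 m × 3.69×10^14 m² = 6.162×10^13 m³ = 6.162×10^4 km³.
Ice volume = water volume × ρ_w/ρ_ice = 6.162×10^4 × 1024/911 = 6.93×10^4 km³.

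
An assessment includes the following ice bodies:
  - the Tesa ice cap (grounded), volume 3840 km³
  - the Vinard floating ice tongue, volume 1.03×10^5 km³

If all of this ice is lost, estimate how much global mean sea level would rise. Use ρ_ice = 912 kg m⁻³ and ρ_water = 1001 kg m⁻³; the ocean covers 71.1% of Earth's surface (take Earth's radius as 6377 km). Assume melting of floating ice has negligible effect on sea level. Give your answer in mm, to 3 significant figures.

Tesa: 3840 km³ × (912/1001) = 3499 km³ of water.
The Vinard floating ice tongue is floating and already displaces its own weight of water, so its melt adds essentially nothing to sea level.
Total added water ≈ 3.499×10^12 m³ over 3.63×10^14 m² → Δh = 9.63×10^-3 m = 9.63 mm.

≈ 9.63 mm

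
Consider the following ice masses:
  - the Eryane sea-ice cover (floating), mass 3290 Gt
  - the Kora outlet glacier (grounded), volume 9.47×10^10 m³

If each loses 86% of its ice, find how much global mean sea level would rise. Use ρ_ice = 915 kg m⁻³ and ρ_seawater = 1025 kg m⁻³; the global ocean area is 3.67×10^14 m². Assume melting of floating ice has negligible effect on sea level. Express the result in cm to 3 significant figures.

The Eryane sea-ice cover is floating and already displaces its own weight of water, so its melt adds essentially nothing to sea level.
Kora: 0.86 × 9.47×10^10 m³ × (915/1025) = 7.270×10^10 m³ of water.
Total added water ≈ 7.270×10^10 m³ over 3.67×10^14 m² → Δh = 1.98×10^-4 m = 0.0198 cm.

≈ 0.0198 cm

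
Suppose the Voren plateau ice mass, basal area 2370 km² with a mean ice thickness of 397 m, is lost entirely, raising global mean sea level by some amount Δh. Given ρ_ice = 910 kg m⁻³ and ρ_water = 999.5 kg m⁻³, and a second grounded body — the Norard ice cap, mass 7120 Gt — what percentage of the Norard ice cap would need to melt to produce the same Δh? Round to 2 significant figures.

≈ 12 %

Equal sea-level rise means equal mass of meltwater, i.e. equal mass of ice lost.
Ice mass of Voren: 8.562×10^14 kg; ice mass of Norard: 7.120×10^15 kg.
Fraction required = 8.562×10^14 / 7.120×10^15 = 0.120 → 12 %.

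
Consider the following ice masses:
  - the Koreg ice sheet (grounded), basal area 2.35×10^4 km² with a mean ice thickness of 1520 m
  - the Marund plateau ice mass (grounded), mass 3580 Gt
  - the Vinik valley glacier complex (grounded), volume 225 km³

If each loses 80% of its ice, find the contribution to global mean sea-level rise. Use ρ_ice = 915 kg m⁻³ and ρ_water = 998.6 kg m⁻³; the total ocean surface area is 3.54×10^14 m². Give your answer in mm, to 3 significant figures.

≈ 82.5 mm

Koreg: ice volume = 2.35×10^4 km² × 1520 m = 3.572×10^4 km³; 0.8 × 3.572×10^4 × (915/998.6) = 2.618×10^4 km³ of water.
Marund: 0.8 × 3580 Gt = 2.864×10^15 kg; dividing by ρ_w = 998.6 kg m⁻³ gives 2.868×10^12 m³ of water.
Vinik: 0.8 × 225 km³ × (915/998.6) = 164.9 km³ of water.
Total added water ≈ 2.922×10^13 m³ over 3.54×10^14 m² → Δh = 0.0825 m = 82.5 mm.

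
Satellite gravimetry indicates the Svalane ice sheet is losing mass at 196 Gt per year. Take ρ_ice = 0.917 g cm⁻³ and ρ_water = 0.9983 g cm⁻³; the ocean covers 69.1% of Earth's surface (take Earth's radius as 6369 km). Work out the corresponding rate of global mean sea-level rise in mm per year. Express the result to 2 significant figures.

ρ_w = 0.9983 g cm⁻³ = 998.3 kg m⁻³. Annual water volume added = 196 Gt / ρ_w = 1.960×10^14 kg / 998.3 kg m⁻³ = 1.963×10^11 m³.
Δh per year = 1.963×10^11 / 3.52×10^14 = 5.57×10^-4 m = 0.56 mm.

≈ 0.56 mm/yr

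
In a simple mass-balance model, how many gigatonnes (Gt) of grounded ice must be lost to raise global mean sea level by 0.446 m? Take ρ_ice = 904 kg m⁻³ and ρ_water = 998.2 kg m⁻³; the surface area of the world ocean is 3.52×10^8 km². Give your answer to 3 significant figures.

≈ 1.57×10^5 Gt

Required water volume = Δh × A = 0.446 m × 3.52×10^14 m² = 1.570×10^14 m³.
ρ_w = 998.2 kg m⁻³, so the mass of water = 1.570×10^14 m³ × 998.2 kg m⁻³ = 1.567×10^17 kg = 1.57×10^5 Gt (and the same mass of ice, by conservation).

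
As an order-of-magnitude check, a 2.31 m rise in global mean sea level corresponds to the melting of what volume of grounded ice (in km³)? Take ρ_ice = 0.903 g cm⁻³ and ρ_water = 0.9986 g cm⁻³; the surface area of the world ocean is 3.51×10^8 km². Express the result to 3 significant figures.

Required water volume = Δh × A = 2.31 m × 3.51×10^14 m² = 8.108×10^14 m³ = 8.108×10^5 km³.
Ice volume = water volume × ρ_w/ρ_ice = 8.108×10^5 × 998.6/903 = 8.97×10^5 km³.

≈ 8.97×10^5 km³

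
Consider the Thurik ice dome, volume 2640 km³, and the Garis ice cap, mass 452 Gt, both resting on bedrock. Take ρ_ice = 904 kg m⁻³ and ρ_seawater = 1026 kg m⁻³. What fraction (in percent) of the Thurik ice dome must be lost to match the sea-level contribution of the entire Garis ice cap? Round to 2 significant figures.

Equal sea-level rise means equal mass of meltwater, i.e. equal mass of ice lost.
Ice mass of Garis: 4.520×10^14 kg; ice mass of Thurik: 2.387×10^15 kg.
Fraction required = 4.520×10^14 / 2.387×10^15 = 0.189 → 19 %.

≈ 19 %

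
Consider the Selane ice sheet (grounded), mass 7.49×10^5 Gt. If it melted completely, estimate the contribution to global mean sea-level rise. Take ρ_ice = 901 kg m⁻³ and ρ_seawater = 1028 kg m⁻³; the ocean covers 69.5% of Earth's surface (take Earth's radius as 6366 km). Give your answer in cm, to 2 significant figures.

≈ 210 cm

Selane: 7.49×10^5 Gt = 7.490×10^17 kg; dividing by ρ_w = 1028 kg m⁻³ gives 7.286×10^14 m³ of water.
Spread over 3.54×10^14 m² of ocean, Δh = 7.286×10^14 / 3.54×10^14 = 2.06 m = 210 cm.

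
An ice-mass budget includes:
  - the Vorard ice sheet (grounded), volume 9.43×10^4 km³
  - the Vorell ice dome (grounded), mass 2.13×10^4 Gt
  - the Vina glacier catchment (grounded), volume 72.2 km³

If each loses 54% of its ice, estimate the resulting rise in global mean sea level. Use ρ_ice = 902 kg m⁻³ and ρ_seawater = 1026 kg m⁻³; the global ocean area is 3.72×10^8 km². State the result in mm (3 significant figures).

≈ 151 mm

Vorard: 0.54 × 9.43×10^4 km³ × (902/1026) = 4.477×10^4 km³ of water.
Vorell: 0.54 × 2.13×10^4 Gt = 1.150×10^16 kg; dividing by ρ_w = 1026 kg m⁻³ gives 1.121×10^13 m³ of water.
Vina: 0.54 × 72.2 km³ × (902/1026) = 34.28 km³ of water.
Total added water ≈ 5.601×10^13 m³ over 3.72×10^14 m² → Δh = 0.151 m = 151 mm.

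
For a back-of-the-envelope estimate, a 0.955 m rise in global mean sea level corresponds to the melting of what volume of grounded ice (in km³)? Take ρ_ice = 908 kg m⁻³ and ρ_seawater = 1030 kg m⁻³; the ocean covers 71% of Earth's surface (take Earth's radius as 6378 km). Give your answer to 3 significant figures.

Required water volume = Δh × A = 0.955 m × 3.63×10^14 m² = 3.466×10^14 m³ = 3.466×10^5 km³.
Ice volume = water volume × ρ_w/ρ_ice = 3.466×10^5 × 1030/908 = 3.93×10^5 km³.

≈ 3.93×10^5 km³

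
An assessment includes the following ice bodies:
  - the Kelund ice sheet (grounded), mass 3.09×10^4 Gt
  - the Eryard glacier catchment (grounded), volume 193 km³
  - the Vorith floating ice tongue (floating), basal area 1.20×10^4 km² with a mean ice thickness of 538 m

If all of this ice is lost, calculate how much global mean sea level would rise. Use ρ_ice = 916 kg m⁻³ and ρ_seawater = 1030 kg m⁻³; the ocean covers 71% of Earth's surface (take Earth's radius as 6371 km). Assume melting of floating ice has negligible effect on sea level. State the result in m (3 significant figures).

Kelund: 3.09×10^4 Gt = 3.090×10^16 kg; dividing by ρ_w = 1030 kg m⁻³ gives 3.000×10^13 m³ of water.
Eryard: 193 km³ × (916/1030) = 171.6 km³ of water.
The Vorith floating ice tongue is floating and already displaces its own weight of water, so its melt adds essentially nothing to sea level.
Total added water ≈ 3.017×10^13 m³ over 3.62×10^14 m² → Δh = 0.0833 m.

≈ 0.0833 m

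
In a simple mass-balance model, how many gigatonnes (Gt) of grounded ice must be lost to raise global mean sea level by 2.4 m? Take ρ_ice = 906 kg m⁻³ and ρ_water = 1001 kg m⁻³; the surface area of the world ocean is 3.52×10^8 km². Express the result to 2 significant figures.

≈ 8.5×10^5 Gt

Required water volume = Δh × A = 2.4 m × 3.52×10^14 m² = 8.448×10^14 m³.
ρ_w = 1001 kg m⁻³, so the mass of water = 8.448×10^14 m³ × 1001 kg m⁻³ = 8.456×10^17 kg = 8.5×10^5 Gt (and the same mass of ice, by conservation).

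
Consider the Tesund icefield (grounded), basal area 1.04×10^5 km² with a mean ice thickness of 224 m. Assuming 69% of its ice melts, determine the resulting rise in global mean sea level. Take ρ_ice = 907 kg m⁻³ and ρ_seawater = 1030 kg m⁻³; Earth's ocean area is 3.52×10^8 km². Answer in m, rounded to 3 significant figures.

Tesund: ice volume = 1.04×10^5 km² × 224 m = 2.330×10^4 km³; 0.69 × 2.330×10^4 × (907/1030) = 1.415×10^4 km³ of water.
Spread over 3.52×10^14 m² of ocean, Δh = 1.415×10^13 / 3.52×10^14 = 0.0402 m.

≈ 0.0402 m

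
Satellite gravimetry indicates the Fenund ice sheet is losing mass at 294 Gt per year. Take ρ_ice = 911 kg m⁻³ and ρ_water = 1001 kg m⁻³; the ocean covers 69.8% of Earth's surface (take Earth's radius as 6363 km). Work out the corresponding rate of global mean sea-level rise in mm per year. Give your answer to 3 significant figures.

≈ 0.827 mm/yr

ρ_w = 1001 kg m⁻³. Annual water volume added = 294 Gt / ρ_w = 2.940×10^14 kg / 1001 kg m⁻³ = 2.937×10^11 m³.
Δh per year = 2.937×10^11 / 3.55×10^14 = 8.27×10^-4 m = 0.827 mm.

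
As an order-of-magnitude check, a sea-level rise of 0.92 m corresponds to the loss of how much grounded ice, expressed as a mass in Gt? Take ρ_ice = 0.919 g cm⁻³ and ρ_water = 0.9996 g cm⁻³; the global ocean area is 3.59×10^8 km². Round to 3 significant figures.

≈ 3.30×10^5 Gt

Required water volume = Δh × A = 0.92 m × 3.59×10^14 m² = 3.303×10^14 m³.
ρ_w = 0.9996 g cm⁻³ = 999.6 kg m⁻³, so the mass of water = 3.303×10^14 m³ × 999.6 kg m⁻³ = 3.301×10^17 kg = 3.30×10^5 Gt (and the same mass of ice, by conservation).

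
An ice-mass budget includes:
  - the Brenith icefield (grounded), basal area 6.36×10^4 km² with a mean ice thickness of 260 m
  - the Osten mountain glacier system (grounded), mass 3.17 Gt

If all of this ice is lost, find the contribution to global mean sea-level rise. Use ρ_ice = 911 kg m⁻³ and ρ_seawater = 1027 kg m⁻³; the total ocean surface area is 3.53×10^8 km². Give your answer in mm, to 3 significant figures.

Brenith: ice volume = 6.36×10^4 km² × 260 m = 1.654×10^4 km³; 1.654×10^4 × (911/1027) = 1.467×10^4 km³ of water.
Osten: 3.17 Gt = 3.170×10^12 kg; dividing by ρ_w = 1027 kg m⁻³ gives 3.087×10^9 m³ of water.
Total added water ≈ 1.467×10^13 m³ over 3.53×10^14 m² → Δh = 0.0416 m = 41.6 mm.

≈ 41.6 mm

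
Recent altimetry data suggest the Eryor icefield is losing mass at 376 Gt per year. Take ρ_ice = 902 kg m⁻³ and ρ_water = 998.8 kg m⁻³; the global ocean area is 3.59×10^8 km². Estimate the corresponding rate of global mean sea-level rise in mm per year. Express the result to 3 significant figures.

ρ_w = 998.8 kg m⁻³. Annual water volume added = 376 Gt / ρ_w = 3.760×10^14 kg / 998.8 kg m⁻³ = 3.765×10^11 m³.
Δh per year = 3.765×10^11 / 3.59×10^14 = 1.05×10^-3 m = 1.05 mm.

≈ 1.05 mm/yr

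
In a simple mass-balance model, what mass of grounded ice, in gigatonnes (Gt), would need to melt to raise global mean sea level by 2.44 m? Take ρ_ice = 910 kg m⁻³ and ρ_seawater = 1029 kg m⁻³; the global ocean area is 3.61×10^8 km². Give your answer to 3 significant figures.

Required water volume = Δh × A = 2.44 m × 3.61×10^14 m² = 8.808×10^14 m³.
ρ_w = 1029 kg m⁻³, so the mass of water = 8.808×10^14 m³ × 1029 kg m⁻³ = 9.064×10^17 kg = 9.06×10^5 Gt (and the same mass of ice, by conservation).

≈ 9.06×10^5 Gt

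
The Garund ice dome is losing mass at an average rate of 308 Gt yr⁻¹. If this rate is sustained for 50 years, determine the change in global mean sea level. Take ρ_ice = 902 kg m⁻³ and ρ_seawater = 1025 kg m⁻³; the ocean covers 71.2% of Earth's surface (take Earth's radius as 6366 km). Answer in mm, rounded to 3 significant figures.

Total mass lost = 308 Gt/yr × 50 yr = 1.540×10^4 Gt = 1.540×10^16 kg.
ρ_w = 1025 kg m⁻³, so water volume = 1.540×10^16 / 1025 = 1.502×10^13 m³.
Δh = 1.502×10^13 / 3.63×10^14 = 0.0414 m = 41.4 mm.

≈ 41.4 mm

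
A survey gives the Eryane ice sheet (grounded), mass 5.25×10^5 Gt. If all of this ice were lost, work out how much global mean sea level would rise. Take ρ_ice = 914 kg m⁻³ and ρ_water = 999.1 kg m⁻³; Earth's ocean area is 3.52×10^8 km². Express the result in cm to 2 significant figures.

Eryane: 5.25×10^5 Gt = 5.250×10^17 kg; dividing by ρ_w = 999.1 kg m⁻³ gives 5.255×10^14 m³ of water.
Spread over 3.52×10^14 m² of ocean, Δh = 5.255×10^14 / 3.52×10^14 = 1.49 m = 150 cm.

≈ 150 cm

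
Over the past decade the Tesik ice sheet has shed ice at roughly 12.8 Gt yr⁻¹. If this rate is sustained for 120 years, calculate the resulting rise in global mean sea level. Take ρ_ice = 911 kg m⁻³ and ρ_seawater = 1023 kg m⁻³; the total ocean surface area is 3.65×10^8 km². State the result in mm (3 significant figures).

Total mass lost = 12.8 Gt/yr × 120 yr = 1536 Gt = 1.536×10^15 kg.
ρ_w = 1023 kg m⁻³, so water volume = 1.536×10^15 / 1023 = 1.501×10^12 m³.
Δh = 1.501×10^12 / 3.65×10^14 = 4.11×10^-3 m = 4.11 mm.

≈ 4.11 mm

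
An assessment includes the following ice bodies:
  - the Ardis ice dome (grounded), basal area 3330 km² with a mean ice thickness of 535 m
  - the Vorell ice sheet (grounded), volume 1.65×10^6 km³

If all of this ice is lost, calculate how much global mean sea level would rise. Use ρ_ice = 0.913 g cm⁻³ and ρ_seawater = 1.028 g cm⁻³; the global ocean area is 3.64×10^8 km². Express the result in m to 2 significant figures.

Ardis: ice volume = 3330 km² × 535 m = 1782 km³; 1782 × (913/1028) = 1582 km³ of water.
Vorell: 1.65×10^6 km³ × (913/1028) = 1.465×10^6 km³ of water.
Total added water ≈ 1.467×10^15 m³ over 3.64×10^14 m² → Δh = 4.03 m.

≈ 4.0 m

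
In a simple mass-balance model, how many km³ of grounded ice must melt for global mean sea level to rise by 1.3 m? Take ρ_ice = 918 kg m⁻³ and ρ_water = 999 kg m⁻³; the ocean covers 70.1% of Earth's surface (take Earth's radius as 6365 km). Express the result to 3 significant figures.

Required water volume = Δh × A = 1.3 m × 3.57×10^14 m² = 4.639×10^14 m³ = 4.639×10^5 km³.
Ice volume = water volume × ρ_w/ρ_ice = 4.639×10^5 × 999/918 = 5.05×10^5 km³.

≈ 5.05×10^5 km³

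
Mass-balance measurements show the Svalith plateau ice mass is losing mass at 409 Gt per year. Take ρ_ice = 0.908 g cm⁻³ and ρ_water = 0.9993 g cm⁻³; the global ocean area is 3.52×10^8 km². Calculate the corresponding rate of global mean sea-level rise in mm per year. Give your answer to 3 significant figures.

≈ 1.16 mm/yr

ρ_w = 0.9993 g cm⁻³ = 999.3 kg m⁻³. Annual water volume added = 409 Gt / ρ_w = 4.090×10^14 kg / 999.3 kg m⁻³ = 4.093×10^11 m³.
Δh per year = 4.093×10^11 / 3.52×10^14 = 1.16×10^-3 m = 1.16 mm.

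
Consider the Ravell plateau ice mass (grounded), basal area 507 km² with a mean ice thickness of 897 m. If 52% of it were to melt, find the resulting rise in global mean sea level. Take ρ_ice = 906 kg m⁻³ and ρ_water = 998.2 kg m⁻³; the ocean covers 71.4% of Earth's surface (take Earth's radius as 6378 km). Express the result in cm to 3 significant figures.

≈ 0.0588 cm

Ravell: ice volume = 507 km² × 897 m = 454.8 km³; 0.52 × 454.8 × (906/998.2) = 214.6 km³ of water.
Spread over 3.65×10^14 m² of ocean, Δh = 2.146×10^11 / 3.65×10^14 = 5.88×10^-4 m = 0.0588 cm.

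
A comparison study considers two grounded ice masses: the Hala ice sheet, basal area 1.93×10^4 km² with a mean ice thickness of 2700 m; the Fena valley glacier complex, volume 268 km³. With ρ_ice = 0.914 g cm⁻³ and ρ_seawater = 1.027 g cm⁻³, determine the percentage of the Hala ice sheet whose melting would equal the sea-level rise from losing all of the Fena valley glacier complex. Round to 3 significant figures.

Equal sea-level rise means equal mass of meltwater, i.e. equal mass of ice lost.
Ice mass of Fena: 2.450×10^14 kg; ice mass of Hala: 4.763×10^16 kg.
Fraction required = 2.450×10^14 / 4.763×10^16 = 5.14×10^-3 → 0.514 %.

≈ 0.514 %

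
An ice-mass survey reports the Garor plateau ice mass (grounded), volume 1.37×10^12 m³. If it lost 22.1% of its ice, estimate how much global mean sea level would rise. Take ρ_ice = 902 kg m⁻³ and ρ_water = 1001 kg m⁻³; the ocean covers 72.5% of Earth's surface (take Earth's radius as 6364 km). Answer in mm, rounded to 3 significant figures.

Garor: 0.221 × 1.37×10^12 m³ × (902/1001) = 2.728×10^11 m³ of water.
Spread over 3.69×10^14 m² of ocean, Δh = 2.728×10^11 / 3.69×10^14 = 7.39×10^-4 m = 0.739 mm.

≈ 0.739 mm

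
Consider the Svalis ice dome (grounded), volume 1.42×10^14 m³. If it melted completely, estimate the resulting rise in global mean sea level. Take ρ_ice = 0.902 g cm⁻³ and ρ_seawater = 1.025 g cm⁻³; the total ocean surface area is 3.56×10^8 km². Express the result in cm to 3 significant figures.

Svalis: 1.42×10^14 m³ × (902/1025) = 1.250×10^14 m³ of water.
Spread over 3.56×10^14 m² of ocean, Δh = 1.250×10^14 / 3.56×10^14 = 0.351 m = 35.1 cm.

≈ 35.1 cm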